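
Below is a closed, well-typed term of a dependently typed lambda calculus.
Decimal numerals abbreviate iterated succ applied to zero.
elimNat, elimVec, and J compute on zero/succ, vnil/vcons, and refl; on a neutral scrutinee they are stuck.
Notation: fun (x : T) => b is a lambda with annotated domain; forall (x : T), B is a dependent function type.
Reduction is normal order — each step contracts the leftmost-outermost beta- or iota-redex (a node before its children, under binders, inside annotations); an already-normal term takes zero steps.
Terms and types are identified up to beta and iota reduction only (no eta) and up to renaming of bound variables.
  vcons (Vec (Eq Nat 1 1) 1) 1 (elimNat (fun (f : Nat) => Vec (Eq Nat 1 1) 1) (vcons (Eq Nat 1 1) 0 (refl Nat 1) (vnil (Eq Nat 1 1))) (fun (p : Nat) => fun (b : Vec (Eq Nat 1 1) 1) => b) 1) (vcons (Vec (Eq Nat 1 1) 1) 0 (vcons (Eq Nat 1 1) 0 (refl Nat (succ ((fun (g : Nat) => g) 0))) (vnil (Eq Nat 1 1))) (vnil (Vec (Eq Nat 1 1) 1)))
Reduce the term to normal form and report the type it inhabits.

resulting normal form:
  vcons (Vec (Eq Nat 1 1) 1) 1 (vcons (Eq Nat 1 1) 0 (refl Nat 1) (vnil (Eq Nat 1 1))) (vcons (Vec (Eq Nat 1 1) 1) 0 (vcons (Eq Nat 1 1) 0 (refl Nat 1) (vnil (Eq Nat 1 1))) (vnil (Vec (Eq Nat 1 1) 1)))
inferred type:
  Vec (Vec (Eq Nat 1 1) 1) 2


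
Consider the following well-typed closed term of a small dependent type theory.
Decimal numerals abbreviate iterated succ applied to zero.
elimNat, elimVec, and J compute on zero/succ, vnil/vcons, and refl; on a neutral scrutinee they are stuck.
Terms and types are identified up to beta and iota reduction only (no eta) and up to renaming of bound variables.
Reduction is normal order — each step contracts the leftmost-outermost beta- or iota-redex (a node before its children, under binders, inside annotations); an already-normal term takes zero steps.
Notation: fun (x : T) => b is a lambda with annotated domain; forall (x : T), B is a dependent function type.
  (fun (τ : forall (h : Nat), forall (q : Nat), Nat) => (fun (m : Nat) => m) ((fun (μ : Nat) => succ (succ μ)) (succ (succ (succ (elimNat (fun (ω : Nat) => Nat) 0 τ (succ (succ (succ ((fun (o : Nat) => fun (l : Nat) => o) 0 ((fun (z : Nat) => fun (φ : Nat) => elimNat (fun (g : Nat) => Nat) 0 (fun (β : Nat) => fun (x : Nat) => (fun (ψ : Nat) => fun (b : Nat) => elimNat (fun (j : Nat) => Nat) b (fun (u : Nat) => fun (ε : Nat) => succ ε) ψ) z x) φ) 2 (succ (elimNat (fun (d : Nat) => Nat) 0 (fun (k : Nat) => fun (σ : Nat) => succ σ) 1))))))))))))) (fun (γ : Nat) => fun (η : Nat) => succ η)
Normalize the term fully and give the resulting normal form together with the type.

normal form:
  8
inferred type:
  Nat


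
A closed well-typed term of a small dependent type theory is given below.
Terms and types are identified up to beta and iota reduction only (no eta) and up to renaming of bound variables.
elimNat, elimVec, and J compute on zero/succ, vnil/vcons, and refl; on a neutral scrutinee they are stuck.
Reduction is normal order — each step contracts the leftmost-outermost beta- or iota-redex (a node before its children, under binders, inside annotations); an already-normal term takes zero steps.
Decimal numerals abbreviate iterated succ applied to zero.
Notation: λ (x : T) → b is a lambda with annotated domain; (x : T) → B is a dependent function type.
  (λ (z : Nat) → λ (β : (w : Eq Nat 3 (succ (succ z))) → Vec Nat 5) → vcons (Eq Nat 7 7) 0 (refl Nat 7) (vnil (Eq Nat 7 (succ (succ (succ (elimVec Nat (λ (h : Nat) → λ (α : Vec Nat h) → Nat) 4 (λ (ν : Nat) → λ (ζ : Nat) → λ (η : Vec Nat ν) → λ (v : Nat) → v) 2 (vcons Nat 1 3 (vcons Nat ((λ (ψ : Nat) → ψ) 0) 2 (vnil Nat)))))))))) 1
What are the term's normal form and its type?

resulting normal form:
  λ (z : (β : Eq Nat 3 3) → Vec Nat 5) → vcons (Eq Nat 7 7) 0 (refl Nat 7) (vnil (Eq Nat 7 7))
type:
  (z : (β : Eq Nat 3 3) → Vec Nat 5) → Vec (Eq Nat 7 7) 1


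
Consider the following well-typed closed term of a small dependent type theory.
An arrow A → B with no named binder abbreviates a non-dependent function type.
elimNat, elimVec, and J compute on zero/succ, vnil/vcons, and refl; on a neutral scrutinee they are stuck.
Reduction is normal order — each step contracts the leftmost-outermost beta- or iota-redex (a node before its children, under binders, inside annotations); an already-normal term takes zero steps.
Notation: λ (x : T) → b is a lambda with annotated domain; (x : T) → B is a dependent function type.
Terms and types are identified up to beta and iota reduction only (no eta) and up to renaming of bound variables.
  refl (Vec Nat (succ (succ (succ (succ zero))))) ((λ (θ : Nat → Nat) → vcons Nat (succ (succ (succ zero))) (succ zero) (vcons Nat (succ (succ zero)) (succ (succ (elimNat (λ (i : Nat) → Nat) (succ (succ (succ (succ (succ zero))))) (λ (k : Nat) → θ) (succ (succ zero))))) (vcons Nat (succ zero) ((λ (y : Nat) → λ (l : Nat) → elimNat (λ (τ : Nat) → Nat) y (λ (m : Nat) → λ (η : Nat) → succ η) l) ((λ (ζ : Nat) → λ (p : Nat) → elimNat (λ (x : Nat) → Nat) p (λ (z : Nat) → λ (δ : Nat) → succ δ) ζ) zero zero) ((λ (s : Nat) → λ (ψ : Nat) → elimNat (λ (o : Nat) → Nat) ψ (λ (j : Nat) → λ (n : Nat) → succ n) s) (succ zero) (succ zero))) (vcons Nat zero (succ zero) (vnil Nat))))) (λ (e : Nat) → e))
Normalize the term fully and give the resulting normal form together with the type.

normal form:
  refl (Vec Nat (succ (succ (succ (succ zero))))) (vcons Nat (succ (succ (succ zero))) (succ zero) (vcons Nat (succ (succ zero)) (succ (succ (succ (succ (succ (succ (succ zero))))))) (vcons Nat (succ zero) (succ (succ zero)) (vcons Nat zero (succ zero) (vnil Nat)))))
the term's type:
  Eq (Vec Nat (succ (succ (succ (succ zero))))) (vcons Nat (succ (succ (succ zero))) (succ zero) (vcons Nat (succ (succ zero)) (succ (succ (succ (succ (succ (succ (succ zero))))))) (vcons Nat (succ zero) (succ (succ zero)) (vcons Nat zero (succ zero) (vnil Nat))))) (vcons Nat (succ (succ (succ zero))) (succ zero) (vcons Nat (succ (succ zero)) (succ (succ (succ (succ (succ (succ (succ zero))))))) (vcons Nat (succ zero) (succ (succ zero)) (vcons Nat zero (succ zero) (vnil Nat)))))
observation: contracting a beta-redex first, the term normalizes in 26 steps.


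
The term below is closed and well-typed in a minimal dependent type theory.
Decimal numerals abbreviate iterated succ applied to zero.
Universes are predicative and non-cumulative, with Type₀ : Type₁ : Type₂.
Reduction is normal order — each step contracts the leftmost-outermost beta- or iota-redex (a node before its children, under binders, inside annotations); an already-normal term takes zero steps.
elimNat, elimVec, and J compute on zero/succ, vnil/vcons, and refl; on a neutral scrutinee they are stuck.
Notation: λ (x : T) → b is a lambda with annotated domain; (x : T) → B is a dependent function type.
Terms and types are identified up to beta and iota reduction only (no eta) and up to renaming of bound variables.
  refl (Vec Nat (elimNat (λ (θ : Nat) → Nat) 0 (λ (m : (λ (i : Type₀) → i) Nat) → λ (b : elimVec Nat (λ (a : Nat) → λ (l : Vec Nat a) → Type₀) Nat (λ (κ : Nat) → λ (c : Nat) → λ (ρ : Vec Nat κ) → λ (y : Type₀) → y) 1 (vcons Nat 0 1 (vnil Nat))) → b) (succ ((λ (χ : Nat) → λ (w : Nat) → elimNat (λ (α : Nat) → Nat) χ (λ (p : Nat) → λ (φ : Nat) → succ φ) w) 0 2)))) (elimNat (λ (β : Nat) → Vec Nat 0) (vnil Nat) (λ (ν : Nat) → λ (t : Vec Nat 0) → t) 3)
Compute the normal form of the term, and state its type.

resulting normal form:
  refl (Vec Nat 0) (vnil Nat)
type:
  Eq (Vec Nat 0) (vnil Nat) (vnil Nat)


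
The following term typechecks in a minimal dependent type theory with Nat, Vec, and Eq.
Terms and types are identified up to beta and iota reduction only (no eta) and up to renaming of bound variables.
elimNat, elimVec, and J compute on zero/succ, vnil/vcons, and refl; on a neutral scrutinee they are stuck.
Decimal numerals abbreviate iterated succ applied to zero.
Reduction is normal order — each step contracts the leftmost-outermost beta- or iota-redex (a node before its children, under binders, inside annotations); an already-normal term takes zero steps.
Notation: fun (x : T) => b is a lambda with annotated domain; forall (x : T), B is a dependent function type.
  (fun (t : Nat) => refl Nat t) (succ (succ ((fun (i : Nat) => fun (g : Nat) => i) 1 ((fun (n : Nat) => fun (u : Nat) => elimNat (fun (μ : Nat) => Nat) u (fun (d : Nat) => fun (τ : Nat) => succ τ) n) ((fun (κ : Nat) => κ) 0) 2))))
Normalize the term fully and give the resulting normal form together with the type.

reduced normal form:
  refl Nat 3
type:
  Eq Nat 3 3


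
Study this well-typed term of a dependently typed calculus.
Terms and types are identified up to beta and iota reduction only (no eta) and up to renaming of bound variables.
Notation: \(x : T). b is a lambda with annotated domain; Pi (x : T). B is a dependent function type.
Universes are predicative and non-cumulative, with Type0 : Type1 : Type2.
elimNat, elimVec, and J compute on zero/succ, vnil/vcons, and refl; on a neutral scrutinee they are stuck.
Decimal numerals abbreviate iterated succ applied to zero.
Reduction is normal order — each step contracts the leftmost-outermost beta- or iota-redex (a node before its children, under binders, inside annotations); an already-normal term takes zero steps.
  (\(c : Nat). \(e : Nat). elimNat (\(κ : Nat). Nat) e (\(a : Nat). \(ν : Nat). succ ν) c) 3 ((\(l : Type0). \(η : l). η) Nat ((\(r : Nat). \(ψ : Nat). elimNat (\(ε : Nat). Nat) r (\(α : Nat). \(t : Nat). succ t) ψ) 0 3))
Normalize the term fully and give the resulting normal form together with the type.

reduced normal form:
  6
inferred type:
  Nat
observation: normalization takes exactly 26 steps under the normal-order strategy.


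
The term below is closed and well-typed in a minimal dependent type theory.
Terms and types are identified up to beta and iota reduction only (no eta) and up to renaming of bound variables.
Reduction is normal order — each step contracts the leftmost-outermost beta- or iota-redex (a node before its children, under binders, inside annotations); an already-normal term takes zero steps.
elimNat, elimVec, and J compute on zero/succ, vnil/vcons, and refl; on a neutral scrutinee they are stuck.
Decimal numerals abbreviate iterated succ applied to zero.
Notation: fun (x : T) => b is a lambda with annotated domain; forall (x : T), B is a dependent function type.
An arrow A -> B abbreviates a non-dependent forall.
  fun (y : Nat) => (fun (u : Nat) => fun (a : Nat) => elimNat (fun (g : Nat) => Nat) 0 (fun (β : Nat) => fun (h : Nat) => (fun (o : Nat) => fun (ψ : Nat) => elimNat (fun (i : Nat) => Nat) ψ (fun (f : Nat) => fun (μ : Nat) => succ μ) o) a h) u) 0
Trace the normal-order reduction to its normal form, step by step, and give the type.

normal-order reduction sequence:
  fun (y : Nat) => (fun (u : Nat) => fun (a : Nat) => elimNat (fun (g : Nat) => Nat) 0 (fun (β : Nat) => fun (h : Nat) => (fun (o : Nat) => fun (ψ : Nat) => elimNat (fun (i : Nat) => Nat) ψ (fun (f : Nat) => fun (μ : Nat) => succ μ) o) a h) u) 0
  ~> fun (y : Nat) => fun (u : Nat) => elimNat (fun (a : Nat) => Nat) 0 (fun (g : Nat) => fun (β : Nat) => (fun (h : Nat) => fun (o : Nat) => elimNat (fun (ψ : Nat) => Nat) o (fun (i : Nat) => fun (f : Nat) => succ f) h) u β) 0
  ~> fun (y : Nat) => fun (u : Nat) => 0
the term's type:
  Nat -> Nat -> Nat


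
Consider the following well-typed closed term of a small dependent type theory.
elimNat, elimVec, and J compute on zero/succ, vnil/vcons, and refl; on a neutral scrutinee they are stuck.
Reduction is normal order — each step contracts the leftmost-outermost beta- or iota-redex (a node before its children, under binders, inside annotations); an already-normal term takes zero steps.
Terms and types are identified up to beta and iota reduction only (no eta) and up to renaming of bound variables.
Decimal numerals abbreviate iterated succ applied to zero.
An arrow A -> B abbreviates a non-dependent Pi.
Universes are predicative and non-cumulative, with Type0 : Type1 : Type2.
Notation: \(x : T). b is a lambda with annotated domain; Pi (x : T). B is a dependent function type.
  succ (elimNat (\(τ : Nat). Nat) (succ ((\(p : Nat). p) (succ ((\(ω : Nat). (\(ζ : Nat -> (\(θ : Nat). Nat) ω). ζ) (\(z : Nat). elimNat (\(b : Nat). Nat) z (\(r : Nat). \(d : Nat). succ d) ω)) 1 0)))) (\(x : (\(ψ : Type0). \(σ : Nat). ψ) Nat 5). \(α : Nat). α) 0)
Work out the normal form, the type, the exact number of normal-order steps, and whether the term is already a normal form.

reduced normal form:
  4
the term's type:
  Nat
reduction steps (normal order): 9
term was already normal: no
first redex: an elimNat iota-redex


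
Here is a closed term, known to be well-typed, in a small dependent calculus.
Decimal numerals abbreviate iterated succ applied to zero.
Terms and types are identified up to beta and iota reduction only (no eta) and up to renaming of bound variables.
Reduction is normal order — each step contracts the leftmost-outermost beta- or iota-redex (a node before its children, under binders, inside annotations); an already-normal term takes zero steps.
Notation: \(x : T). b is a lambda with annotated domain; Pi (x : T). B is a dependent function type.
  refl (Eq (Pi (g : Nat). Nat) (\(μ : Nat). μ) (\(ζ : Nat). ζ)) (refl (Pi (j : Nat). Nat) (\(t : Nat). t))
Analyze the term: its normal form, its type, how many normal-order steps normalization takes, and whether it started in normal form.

normal form:
  refl (Eq (Pi (g : Nat). Nat) (\(μ : Nat). μ) (\(ζ : Nat). ζ)) (refl (Pi (j : Nat). Nat) (\(t : Nat). t))
type:
  Eq (Eq (Pi (g : Nat). Nat) (\(μ : Nat). μ) (\(ζ : Nat). ζ)) (refl (Pi (j : Nat). Nat) (\(t : Nat). t)) (refl (Pi (u : Nat). Nat) (\(k : Nat). k))
reduction steps (normal order): 0
already normal: yes


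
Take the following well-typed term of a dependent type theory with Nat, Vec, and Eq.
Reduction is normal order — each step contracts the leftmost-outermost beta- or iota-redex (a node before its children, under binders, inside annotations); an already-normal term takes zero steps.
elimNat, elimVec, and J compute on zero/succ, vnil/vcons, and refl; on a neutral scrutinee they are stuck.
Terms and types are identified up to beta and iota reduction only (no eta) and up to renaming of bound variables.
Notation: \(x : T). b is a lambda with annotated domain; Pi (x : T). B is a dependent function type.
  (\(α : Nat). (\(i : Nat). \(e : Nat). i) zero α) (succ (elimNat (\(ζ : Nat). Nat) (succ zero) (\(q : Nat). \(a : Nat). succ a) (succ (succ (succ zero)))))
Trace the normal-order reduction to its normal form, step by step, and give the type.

normal-order reduction sequence:
  (\(α : Nat). (\(i : Nat). \(e : Nat). i) zero α) (succ (elimNat (\(ζ : Nat). Nat) (succ zero) (\(q : Nat). \(a : Nat). succ a) (succ (succ (succ zero)))))
  ~> (\(α : Nat). \(i : Nat). α) zero (succ (elimNat (\(e : Nat). Nat) (succ zero) (\(ζ : Nat). \(q : Nat). succ q) (succ (succ (succ zero)))))
  ~> (\(α : Nat). zero) (succ (elimNat (\(i : Nat). Nat) (succ zero) (\(e : Nat). \(ζ : Nat). succ ζ) (succ (succ (succ zero)))))
  ~> zero
inferred type:
  Nat


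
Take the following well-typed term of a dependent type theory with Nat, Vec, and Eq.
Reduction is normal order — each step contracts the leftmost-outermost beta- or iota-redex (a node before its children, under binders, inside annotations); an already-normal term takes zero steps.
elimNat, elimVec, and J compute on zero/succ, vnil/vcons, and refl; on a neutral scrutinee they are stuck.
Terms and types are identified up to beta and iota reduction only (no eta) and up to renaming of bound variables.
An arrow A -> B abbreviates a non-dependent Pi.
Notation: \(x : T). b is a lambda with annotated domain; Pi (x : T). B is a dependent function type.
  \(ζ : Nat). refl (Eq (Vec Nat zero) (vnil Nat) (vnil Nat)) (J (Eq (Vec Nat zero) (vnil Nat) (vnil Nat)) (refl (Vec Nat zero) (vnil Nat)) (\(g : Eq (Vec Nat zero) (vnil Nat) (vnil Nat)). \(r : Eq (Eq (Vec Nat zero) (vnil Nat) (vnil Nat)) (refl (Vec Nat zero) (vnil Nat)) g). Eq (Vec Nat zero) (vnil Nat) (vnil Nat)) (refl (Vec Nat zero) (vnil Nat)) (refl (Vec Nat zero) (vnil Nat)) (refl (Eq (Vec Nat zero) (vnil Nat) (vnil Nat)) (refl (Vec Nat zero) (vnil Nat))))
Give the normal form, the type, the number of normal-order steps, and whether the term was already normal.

normal form:
  \(ζ : Nat). refl (Eq (Vec Nat zero) (vnil Nat) (vnil Nat)) (refl (Vec Nat zero) (vnil Nat))
the term's type:
  Nat -> Eq (Eq (Vec Nat zero) (vnil Nat) (vnil Nat)) (refl (Vec Nat zero) (vnil Nat)) (refl (Vec Nat zero) (vnil Nat))
steps to reach normal form (normal order): 1
started in normal form: no
first contracted redex: a J iota-redex


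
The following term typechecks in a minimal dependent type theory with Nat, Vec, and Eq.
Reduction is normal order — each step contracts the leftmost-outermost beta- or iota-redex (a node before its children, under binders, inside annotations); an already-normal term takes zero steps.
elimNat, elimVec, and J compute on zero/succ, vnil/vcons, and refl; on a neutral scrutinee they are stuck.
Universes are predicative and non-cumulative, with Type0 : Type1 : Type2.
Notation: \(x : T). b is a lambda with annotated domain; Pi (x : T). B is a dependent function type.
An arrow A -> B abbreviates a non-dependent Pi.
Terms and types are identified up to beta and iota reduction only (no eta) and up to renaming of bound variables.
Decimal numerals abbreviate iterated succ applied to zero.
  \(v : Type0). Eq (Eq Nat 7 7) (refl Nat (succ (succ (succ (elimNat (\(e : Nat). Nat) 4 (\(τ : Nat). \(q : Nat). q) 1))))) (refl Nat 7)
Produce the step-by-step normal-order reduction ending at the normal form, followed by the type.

normal-order reduction sequence:
  \(v : Type0). Eq (Eq Nat 7 7) (refl Nat (succ (succ (succ (elimNat (\(e : Nat). Nat) 4 (\(τ : Nat). \(q : Nat). q) 1))))) (refl Nat 7)
  ~> \(v : Type0). Eq (Eq Nat 7 7) (refl Nat (succ (succ (succ ((\(e : Nat). \(τ : Nat). τ) 0 (elimNat (\(q : Nat). Nat) 4 (\(x : Nat). \(θ : Nat). θ) 0)))))) (refl Nat 7)
  ~> \(v : Type0). Eq (Eq Nat 7 7) (refl Nat (succ (succ (succ ((\(e : Nat). e) (elimNat (\(τ : Nat). Nat) 4 (\(q : Nat). \(x : Nat). x) 0)))))) (refl Nat 7)
  ~> \(v : Type0). Eq (Eq Nat 7 7) (refl Nat (succ (succ (succ (elimNat (\(e : Nat). Nat) 4 (\(τ : Nat). \(q : Nat). q) 0))))) (refl Nat 7)
  ~> \(v : Type0). Eq (Eq Nat 7 7) (refl Nat 7) (refl Nat 7)
inferred type:
  Type0 -> Type0


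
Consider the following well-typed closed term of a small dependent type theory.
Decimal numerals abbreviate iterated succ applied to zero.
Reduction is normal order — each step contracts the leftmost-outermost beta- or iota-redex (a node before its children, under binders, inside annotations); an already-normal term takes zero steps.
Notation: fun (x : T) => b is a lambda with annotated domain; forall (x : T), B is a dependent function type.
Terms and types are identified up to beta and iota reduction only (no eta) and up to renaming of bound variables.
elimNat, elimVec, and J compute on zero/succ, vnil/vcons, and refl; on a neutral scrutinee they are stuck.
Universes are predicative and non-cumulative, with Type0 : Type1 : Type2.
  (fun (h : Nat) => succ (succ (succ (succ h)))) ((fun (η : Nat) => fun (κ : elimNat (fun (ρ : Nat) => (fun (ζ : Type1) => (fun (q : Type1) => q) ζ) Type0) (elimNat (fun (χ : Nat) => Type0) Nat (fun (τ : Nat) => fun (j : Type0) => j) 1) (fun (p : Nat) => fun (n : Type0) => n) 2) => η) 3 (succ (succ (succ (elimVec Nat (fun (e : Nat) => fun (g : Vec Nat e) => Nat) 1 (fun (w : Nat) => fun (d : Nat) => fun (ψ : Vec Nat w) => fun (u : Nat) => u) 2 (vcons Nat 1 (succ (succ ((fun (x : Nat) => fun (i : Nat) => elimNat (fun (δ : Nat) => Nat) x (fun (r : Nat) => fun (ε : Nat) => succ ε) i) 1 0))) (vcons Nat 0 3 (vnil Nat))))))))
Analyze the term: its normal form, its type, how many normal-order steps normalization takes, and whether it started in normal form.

resulting normal form:
  7
the term's type:
  Nat
normal-order step count: 3
started in normal form: no
first redex: a beta-redex


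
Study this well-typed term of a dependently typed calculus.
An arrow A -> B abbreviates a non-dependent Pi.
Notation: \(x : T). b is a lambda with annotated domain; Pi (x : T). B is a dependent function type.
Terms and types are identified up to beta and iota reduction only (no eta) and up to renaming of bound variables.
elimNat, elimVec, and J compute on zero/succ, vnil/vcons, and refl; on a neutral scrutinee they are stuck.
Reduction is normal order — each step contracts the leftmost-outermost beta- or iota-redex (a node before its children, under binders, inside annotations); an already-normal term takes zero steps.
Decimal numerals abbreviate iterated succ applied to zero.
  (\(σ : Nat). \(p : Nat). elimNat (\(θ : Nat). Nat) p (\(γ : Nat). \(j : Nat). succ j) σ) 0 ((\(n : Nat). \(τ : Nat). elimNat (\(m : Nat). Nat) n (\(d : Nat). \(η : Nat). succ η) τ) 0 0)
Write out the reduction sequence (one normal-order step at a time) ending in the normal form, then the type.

normal-order reduction sequence:
  (\(σ : Nat). \(p : Nat). elimNat (\(θ : Nat). Nat) p (\(γ : Nat). \(j : Nat). succ j) σ) 0 ((\(n : Nat). \(τ : Nat). elimNat (\(m : Nat). Nat) n (\(d : Nat). \(η : Nat). succ η) τ) 0 0)
  ~> (\(σ : Nat). elimNat (\(p : Nat). Nat) σ (\(θ : Nat). \(γ : Nat). succ γ) 0) ((\(j : Nat). \(n : Nat). elimNat (\(τ : Nat). Nat) j (\(m : Nat). \(d : Nat). succ d) n) 0 0)
  ~> elimNat (\(σ : Nat). Nat) ((\(p : Nat). \(θ : Nat). elimNat (\(γ : Nat). Nat) p (\(j : Nat). \(n : Nat). succ n) θ) 0 0) (\(τ : Nat). \(m : Nat). succ m) 0
  ~> (\(σ : Nat). \(p : Nat). elimNat (\(θ : Nat). Nat) σ (\(γ : Nat). \(j : Nat). succ j) p) 0 0
  ~> (\(σ : Nat). elimNat (\(p : Nat). Nat) 0 (\(θ : Nat). \(γ : Nat). succ γ) σ) 0
  ~> elimNat (\(σ : Nat). Nat) 0 (\(p : Nat). \(θ : Nat). succ θ) 0
  ~> 0
the term's type:
  Nat


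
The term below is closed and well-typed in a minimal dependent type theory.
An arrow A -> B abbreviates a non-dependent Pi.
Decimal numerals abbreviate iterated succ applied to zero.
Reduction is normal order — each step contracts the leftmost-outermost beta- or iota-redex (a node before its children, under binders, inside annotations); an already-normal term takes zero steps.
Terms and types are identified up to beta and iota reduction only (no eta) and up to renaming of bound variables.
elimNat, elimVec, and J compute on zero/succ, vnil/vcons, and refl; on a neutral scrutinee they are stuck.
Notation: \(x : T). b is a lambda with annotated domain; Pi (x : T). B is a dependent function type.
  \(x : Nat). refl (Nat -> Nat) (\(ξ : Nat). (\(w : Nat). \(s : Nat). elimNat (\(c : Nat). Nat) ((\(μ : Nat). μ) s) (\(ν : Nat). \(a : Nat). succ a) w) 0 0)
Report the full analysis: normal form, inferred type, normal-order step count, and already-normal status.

reduced normal form:
  \(x : Nat). refl (Nat -> Nat) (\(ξ : Nat). 0)
type:
  Nat -> Eq (Nat -> Nat) (\(x : Nat). 0) (\(ξ : Nat). 0)
normal-order step count: 4
started in normal form: no
first contracted redex: a beta-redex


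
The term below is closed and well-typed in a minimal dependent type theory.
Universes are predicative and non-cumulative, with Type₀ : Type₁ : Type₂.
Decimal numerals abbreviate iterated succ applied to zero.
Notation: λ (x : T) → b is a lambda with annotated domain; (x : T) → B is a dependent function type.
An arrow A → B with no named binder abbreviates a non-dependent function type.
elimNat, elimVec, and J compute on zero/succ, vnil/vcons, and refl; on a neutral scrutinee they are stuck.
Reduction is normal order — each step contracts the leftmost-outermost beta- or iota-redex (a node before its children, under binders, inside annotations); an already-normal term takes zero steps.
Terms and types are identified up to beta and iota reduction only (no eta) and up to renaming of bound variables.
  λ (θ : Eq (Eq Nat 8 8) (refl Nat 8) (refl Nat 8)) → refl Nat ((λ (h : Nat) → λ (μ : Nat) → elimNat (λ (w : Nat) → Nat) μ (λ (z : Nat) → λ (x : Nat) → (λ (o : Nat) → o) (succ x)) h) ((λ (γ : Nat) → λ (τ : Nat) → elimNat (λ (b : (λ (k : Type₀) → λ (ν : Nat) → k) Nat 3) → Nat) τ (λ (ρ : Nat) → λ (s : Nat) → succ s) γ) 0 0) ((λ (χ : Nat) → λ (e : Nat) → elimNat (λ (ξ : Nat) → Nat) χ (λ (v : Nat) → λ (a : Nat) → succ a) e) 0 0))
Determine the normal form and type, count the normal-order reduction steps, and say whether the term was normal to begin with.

resulting normal form:
  λ (θ : Eq (Eq Nat 8 8) (refl Nat 8) (refl Nat 8)) → refl Nat 0
type:
  Eq (Eq Nat 8 8) (refl Nat 8) (refl Nat 8) → Eq Nat 0 0
reduction steps (normal order): 10
started in normal form: no
first contracted redex: a beta-redex


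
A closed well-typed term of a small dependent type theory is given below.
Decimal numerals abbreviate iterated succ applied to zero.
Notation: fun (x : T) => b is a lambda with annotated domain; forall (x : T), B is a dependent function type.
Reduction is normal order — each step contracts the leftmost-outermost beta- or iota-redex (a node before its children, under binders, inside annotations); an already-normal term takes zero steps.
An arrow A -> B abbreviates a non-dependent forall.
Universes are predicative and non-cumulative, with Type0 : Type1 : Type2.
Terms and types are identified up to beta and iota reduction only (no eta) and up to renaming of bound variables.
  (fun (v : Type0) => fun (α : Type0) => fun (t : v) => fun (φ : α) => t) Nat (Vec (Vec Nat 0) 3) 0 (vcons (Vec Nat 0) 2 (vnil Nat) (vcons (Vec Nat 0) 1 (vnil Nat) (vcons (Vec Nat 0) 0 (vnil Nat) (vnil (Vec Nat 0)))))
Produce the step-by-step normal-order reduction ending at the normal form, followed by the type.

normal-order reduction sequence:
  (fun (v : Type0) => fun (α : Type0) => fun (t : v) => fun (φ : α) => t) Nat (Vec (Vec Nat 0) 3) 0 (vcons (Vec Nat 0) 2 (vnil Nat) (vcons (Vec Nat 0) 1 (vnil Nat) (vcons (Vec Nat 0) 0 (vnil Nat) (vnil (Vec Nat 0)))))
  ~> (fun (v : Type0) => fun (α : Nat) => fun (t : v) => α) (Vec (Vec Nat 0) 3) 0 (vcons (Vec Nat 0) 2 (vnil Nat) (vcons (Vec Nat 0) 1 (vnil Nat) (vcons (Vec Nat 0) 0 (vnil Nat) (vnil (Vec Nat 0)))))
  ~> (fun (v : Nat) => fun (α : Vec (Vec Nat 0) 3) => v) 0 (vcons (Vec Nat 0) 2 (vnil Nat) (vcons (Vec Nat 0) 1 (vnil Nat) (vcons (Vec Nat 0) 0 (vnil Nat) (vnil (Vec Nat 0)))))
  ~> (fun (v : Vec (Vec Nat 0) 3) => 0) (vcons (Vec Nat 0) 2 (vnil Nat) (vcons (Vec Nat 0) 1 (vnil Nat) (vcons (Vec Nat 0) 0 (vnil Nat) (vnil (Vec Nat 0)))))
  ~> 0
type:
  Nat


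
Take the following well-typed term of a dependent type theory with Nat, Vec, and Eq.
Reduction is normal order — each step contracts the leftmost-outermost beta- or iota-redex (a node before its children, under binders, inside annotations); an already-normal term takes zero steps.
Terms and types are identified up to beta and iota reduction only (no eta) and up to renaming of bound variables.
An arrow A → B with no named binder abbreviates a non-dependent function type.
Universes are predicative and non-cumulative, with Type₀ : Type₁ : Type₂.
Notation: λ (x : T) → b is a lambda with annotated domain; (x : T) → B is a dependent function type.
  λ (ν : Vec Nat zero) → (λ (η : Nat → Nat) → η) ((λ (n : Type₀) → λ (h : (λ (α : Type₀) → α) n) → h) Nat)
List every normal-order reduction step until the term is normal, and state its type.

reduction (normal order):
  λ (ν : Vec Nat zero) → (λ (η : Nat → Nat) → η) ((λ (n : Type₀) → λ (h : (λ (α : Type₀) → α) n) → h) Nat)
  ~> λ (ν : Vec Nat zero) → (λ (η : Type₀) → λ (n : (λ (h : Type₀) → h) η) → n) Nat
  ~> λ (ν : Vec Nat zero) → λ (η : (λ (n : Type₀) → n) Nat) → η
  ~> λ (ν : Vec Nat zero) → λ (η : Nat) → η
the term's type:
  Vec Nat zero → Nat → Nat


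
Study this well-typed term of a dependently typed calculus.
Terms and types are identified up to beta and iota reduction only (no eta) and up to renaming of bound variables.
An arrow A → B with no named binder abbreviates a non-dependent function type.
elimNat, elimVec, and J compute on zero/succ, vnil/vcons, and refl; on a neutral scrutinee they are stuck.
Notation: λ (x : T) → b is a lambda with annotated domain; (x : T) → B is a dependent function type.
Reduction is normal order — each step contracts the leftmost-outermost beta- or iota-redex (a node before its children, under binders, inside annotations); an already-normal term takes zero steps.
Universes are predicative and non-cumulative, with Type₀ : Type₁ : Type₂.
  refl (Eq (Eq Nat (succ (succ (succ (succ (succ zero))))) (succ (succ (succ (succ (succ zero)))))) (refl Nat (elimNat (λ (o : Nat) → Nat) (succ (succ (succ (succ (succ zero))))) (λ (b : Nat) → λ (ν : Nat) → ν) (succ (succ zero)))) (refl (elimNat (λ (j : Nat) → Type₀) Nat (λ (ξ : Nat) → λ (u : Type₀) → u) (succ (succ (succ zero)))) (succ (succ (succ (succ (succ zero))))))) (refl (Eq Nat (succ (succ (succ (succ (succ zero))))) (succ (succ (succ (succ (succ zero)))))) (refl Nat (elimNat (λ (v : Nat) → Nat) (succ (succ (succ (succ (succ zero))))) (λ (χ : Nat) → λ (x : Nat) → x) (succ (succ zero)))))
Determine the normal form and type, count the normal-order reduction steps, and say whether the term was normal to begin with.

reduced normal form:
  refl (Eq (Eq Nat (succ (succ (succ (succ (succ zero))))) (succ (succ (succ (succ (succ zero)))))) (refl Nat (succ (succ (succ (succ (succ zero)))))) (refl Nat (succ (succ (succ (succ (succ zero))))))) (refl (Eq Nat (succ (succ (succ (succ (succ zero))))) (succ (succ (succ (succ (succ zero)))))) (refl Nat (succ (succ (succ (succ (succ zero)))))))
inferred type:
  Eq (Eq (Eq Nat (succ (succ (succ (succ (succ zero))))) (succ (succ (succ (succ (succ zero)))))) (refl Nat (succ (succ (succ (succ (succ zero)))))) (refl Nat (succ (succ (succ (succ (succ zero))))))) (refl (Eq Nat (succ (succ (succ (succ (succ zero))))) (succ (succ (succ (succ (succ zero)))))) (refl Nat (succ (succ (succ (succ (succ zero))))))) (refl (Eq Nat (succ (succ (succ (succ (succ zero))))) (succ (succ (succ (succ (succ zero)))))) (refl Nat (succ (succ (succ (succ (succ zero)))))))
reduction steps (normal order): 24
already normal: no
first redex: an elimNat iota-redex


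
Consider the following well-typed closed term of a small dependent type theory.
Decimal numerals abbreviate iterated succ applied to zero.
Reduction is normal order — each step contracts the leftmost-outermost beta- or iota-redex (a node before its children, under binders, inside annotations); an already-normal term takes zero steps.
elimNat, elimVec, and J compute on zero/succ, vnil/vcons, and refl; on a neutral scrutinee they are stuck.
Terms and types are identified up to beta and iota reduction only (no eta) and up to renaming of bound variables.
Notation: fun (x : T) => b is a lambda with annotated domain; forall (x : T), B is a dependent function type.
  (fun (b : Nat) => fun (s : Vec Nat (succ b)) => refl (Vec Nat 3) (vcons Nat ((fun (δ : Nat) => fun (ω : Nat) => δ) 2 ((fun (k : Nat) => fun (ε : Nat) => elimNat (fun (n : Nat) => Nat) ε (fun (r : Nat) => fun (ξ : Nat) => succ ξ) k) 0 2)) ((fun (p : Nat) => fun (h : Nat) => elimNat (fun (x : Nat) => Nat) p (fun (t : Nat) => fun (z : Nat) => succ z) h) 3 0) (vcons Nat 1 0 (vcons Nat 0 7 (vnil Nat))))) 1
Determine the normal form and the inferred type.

resulting normal form:
  fun (b : Vec Nat 2) => refl (Vec Nat 3) (vcons Nat 2 3 (vcons Nat 1 0 (vcons Nat 0 7 (vnil Nat))))
type:
  forall (b : Vec Nat 2), Eq (Vec Nat 3) (vcons Nat 2 3 (vcons Nat 1 0 (vcons Nat 0 7 (vnil Nat)))) (vcons Nat 2 3 (vcons Nat 1 0 (vcons Nat 0 7 (vnil Nat))))


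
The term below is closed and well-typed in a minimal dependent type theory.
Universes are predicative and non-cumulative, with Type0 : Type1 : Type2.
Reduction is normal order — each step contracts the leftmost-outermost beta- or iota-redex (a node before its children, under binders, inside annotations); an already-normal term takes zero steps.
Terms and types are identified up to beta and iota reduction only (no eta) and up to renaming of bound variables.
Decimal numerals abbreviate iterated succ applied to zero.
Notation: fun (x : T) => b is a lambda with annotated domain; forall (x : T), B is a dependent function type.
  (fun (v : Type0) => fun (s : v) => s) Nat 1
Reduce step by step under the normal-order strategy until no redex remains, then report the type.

normal-order reduction sequence:
  (fun (v : Type0) => fun (s : v) => s) Nat 1
  ~> (fun (v : Nat) => v) 1
  ~> 1
type:
  Nat


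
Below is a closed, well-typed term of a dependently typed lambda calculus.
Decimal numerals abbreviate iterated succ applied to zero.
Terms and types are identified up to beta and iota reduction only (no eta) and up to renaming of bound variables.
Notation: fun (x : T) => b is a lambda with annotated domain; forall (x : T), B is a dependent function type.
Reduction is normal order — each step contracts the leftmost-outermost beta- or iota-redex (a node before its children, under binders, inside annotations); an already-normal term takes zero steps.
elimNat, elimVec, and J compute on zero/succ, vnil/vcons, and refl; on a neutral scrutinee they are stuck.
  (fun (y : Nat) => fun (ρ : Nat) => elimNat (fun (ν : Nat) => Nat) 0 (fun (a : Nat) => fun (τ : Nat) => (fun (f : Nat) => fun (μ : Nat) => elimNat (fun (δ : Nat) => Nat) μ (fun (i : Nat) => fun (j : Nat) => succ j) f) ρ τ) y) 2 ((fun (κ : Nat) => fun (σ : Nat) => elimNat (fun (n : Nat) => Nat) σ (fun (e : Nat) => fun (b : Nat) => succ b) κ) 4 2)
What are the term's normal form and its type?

normal form:
  12
inferred type:
  Nat
observation: 81 normal-order steps separate the term from its normal form.


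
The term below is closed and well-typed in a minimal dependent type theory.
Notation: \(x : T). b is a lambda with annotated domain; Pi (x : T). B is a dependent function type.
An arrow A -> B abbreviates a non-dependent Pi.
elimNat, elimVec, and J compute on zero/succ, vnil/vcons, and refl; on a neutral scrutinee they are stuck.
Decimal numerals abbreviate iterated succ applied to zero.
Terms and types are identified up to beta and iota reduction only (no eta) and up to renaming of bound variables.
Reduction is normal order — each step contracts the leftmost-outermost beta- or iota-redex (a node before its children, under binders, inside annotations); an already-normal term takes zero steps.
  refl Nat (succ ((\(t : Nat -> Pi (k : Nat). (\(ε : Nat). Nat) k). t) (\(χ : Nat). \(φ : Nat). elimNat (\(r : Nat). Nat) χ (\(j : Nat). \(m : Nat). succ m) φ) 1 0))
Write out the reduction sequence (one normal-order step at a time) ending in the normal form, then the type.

normal-order reduction sequence:
  refl Nat (succ ((\(t : Nat -> Pi (k : Nat). (\(ε : Nat). Nat) k). t) (\(χ : Nat). \(φ : Nat). elimNat (\(r : Nat). Nat) χ (\(j : Nat). \(m : Nat). succ m) φ) 1 0))
  ~> refl Nat (succ ((\(t : Nat). \(k : Nat). elimNat (\(ε : Nat). Nat) t (\(χ : Nat). \(φ : Nat). succ φ) k) 1 0))
  ~> refl Nat (succ ((\(t : Nat). elimNat (\(k : Nat). Nat) 1 (\(ε : Nat). \(χ : Nat). succ χ) t) 0))
  ~> refl Nat (succ (elimNat (\(t : Nat). Nat) 1 (\(k : Nat). \(ε : Nat). succ ε) 0))
  ~> refl Nat 2
the term's type:
  Eq Nat 2 2


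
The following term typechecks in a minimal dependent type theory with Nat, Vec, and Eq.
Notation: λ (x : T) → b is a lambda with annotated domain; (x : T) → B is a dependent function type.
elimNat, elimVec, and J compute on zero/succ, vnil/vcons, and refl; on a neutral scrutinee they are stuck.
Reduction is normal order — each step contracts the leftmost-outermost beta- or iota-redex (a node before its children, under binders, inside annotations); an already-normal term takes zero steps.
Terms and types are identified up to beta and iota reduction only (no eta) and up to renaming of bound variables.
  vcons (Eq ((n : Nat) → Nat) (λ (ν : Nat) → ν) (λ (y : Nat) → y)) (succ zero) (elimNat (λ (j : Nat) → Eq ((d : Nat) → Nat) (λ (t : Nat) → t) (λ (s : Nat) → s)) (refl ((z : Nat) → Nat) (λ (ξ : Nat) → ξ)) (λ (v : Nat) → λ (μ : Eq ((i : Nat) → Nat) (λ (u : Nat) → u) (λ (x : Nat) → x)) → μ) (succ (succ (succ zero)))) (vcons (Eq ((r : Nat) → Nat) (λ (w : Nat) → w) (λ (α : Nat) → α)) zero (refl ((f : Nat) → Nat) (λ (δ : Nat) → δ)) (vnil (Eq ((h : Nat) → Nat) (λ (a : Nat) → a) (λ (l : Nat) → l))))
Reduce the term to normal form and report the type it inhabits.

reduced normal form:
  vcons (Eq ((n : Nat) → Nat) (λ (ν : Nat) → ν) (λ (y : Nat) → y)) (succ zero) (refl ((j : Nat) → Nat) (λ (d : Nat) → d)) (vcons (Eq ((t : Nat) → Nat) (λ (s : Nat) → s) (λ (z : Nat) → z)) zero (refl ((ξ : Nat) → Nat) (λ (v : Nat) → v)) (vnil (Eq ((μ : Nat) → Nat) (λ (i : Nat) → i) (λ (u : Nat) → u))))
the term's type:
  Vec (Eq ((n : Nat) → Nat) (λ (ν : Nat) → ν) (λ (y : Nat) → y)) (succ (succ zero))
observation: the leftmost-outermost redex is an elimNat iota-redex, and normalization takes 10 steps.


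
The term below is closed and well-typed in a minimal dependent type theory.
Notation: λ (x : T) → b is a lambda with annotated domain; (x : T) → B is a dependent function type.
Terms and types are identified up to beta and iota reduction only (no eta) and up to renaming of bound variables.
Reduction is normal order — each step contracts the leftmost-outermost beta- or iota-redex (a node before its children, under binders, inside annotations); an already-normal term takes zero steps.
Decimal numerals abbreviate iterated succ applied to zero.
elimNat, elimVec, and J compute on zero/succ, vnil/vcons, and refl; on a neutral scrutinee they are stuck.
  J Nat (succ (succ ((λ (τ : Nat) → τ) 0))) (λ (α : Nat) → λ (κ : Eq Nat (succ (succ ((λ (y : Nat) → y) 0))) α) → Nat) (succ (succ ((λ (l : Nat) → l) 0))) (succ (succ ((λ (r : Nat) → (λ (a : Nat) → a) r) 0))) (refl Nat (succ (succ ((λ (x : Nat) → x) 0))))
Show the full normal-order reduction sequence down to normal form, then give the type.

normal-order reduction sequence:
  J Nat (succ (succ ((λ (τ : Nat) → τ) 0))) (λ (α : Nat) → λ (κ : Eq Nat (succ (succ ((λ (y : Nat) → y) 0))) α) → Nat) (succ (succ ((λ (l : Nat) → l) 0))) (succ (succ ((λ (r : Nat) → (λ (a : Nat) → a) r) 0))) (refl Nat (succ (succ ((λ (x : Nat) → x) 0))))
  ~> succ (succ ((λ (τ : Nat) → τ) 0))
  ~> 2
the term's type:
  Nat


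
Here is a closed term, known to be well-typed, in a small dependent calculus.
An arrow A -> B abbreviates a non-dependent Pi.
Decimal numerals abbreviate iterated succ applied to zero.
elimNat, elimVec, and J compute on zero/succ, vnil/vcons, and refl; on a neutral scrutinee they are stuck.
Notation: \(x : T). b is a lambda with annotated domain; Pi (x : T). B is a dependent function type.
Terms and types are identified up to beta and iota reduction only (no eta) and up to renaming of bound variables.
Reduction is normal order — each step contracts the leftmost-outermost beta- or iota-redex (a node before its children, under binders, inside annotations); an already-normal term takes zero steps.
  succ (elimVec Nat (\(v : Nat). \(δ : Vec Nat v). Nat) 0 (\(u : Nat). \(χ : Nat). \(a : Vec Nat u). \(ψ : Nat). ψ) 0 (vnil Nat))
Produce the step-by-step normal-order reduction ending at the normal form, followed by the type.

normal-order reduction sequence:
  succ (elimVec Nat (\(v : Nat). \(δ : Vec Nat v). Nat) 0 (\(u : Nat). \(χ : Nat). \(a : Vec Nat u). \(ψ : Nat). ψ) 0 (vnil Nat))
  ~> 1
the term's type:
  Nat


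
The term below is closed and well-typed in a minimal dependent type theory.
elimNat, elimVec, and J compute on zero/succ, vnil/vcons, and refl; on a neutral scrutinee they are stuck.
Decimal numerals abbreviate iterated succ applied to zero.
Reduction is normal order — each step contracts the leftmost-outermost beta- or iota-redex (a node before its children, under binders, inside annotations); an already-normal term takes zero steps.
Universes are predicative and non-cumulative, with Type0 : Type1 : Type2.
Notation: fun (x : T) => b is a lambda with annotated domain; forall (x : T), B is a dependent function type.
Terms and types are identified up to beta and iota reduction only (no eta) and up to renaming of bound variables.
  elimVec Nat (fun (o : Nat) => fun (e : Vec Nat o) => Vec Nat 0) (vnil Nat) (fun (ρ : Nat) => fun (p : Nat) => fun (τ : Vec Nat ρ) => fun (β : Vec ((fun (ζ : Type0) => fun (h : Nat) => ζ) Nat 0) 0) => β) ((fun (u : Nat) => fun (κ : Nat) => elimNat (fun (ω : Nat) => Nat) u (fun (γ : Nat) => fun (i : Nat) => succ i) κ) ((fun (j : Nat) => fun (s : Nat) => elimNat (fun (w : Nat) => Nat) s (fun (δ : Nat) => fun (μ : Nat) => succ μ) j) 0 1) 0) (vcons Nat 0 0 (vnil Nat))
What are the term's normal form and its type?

resulting normal form:
  vnil Nat
type:
  Vec Nat 0
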